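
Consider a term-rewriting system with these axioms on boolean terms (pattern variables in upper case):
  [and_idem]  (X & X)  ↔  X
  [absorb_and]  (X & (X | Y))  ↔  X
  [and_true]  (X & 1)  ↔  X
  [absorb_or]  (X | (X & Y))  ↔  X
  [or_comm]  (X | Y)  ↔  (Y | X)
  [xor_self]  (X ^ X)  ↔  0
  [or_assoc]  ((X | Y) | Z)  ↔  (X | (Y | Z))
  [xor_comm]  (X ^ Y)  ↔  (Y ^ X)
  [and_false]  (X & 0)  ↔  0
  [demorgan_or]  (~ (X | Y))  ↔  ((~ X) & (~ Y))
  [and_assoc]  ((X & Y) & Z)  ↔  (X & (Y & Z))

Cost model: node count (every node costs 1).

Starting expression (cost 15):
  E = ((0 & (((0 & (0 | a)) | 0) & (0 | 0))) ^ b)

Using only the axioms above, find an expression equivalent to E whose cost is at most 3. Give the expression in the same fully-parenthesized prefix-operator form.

(0 ^ b)   [cost 3]

step 1: absorb_and (→) rewrites (0 & (0 | a)) into 0, now ((0 & ((0 | 0) & (0 | 0))) ^ b)
step 2: and_idem (→) rewrites ((0 | 0) & (0 | 0)) into (0 | 0), now ((0 & (0 | 0)) ^ b)
step 3: absorb_and (→) rewrites (0 & (0 | 0)) into 0, reaching cost 3 (bound 3)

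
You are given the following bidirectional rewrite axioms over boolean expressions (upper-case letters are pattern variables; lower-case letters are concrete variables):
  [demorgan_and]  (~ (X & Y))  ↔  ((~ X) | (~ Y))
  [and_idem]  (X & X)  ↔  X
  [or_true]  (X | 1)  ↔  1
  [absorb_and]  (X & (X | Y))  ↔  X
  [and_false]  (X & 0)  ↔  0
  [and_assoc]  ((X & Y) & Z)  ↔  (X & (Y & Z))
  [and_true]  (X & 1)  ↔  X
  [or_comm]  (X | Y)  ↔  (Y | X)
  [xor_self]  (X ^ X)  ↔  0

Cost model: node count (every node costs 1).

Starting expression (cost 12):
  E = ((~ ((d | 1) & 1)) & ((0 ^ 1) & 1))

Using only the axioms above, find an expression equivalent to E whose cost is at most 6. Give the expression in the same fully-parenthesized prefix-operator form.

((~ 1) & (0 ^ 1))   [cost 6]

step 1: and_true (→) rewrites ((0 ^ 1) & 1) into (0 ^ 1), now ((~ ((d | 1) & 1)) & (0 ^ 1))
step 2: or_true (→) rewrites (d | 1) into 1, now ((~ (1 & 1)) & (0 ^ 1))
step 3: and_idem (→) rewrites (1 & 1) into 1, reaching cost 6 (bound 6)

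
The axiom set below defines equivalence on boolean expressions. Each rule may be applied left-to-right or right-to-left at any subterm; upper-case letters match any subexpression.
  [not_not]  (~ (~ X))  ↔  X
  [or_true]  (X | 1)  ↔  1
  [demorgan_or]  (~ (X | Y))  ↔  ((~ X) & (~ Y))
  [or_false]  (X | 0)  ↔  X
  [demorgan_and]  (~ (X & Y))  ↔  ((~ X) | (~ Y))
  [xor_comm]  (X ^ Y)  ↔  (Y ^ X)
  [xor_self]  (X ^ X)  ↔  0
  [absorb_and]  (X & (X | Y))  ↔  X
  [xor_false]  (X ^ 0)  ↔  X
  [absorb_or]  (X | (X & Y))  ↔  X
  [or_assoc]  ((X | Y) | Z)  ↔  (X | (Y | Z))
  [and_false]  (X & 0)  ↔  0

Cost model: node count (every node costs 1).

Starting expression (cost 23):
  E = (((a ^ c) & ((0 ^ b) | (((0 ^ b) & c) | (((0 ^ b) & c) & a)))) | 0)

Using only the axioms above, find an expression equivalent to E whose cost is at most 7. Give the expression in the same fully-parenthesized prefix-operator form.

((a ^ c) & (0 ^ b))   [cost 7]

step 1: absorb_or (→) rewrites (((0 ^ b) & c) | (((0 ^ b) & c) & a)) into ((0 ^ b) & c), now (((a ^ c) & ((0 ^ b) | ((0 ^ b) & c))) | 0)
step 2: absorb_or (→) rewrites ((0 ^ b) | ((0 ^ b) & c)) into (0 ^ b), now (((a ^ c) & (0 ^ b)) | 0)
step 3: or_false (→) rewrites (((a ^ c) & (0 ^ b)) | 0) into ((a ^ c) & (0 ^ b)), reaching cost 7 (bound 7)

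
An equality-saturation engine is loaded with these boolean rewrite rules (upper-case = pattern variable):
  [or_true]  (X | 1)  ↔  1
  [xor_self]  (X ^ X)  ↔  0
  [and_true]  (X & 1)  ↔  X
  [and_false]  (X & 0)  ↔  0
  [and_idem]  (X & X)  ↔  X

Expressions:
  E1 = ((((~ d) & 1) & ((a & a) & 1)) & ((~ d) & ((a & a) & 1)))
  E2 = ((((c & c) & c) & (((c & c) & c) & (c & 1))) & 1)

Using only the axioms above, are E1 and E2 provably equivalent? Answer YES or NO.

All listed rules preserve value, hence provable equivalence implies equal values everywhere; look for a separating assignment.
a=0, c=1, d=0 gives E1 ↦ 0, E2 ↦ 1; values differ ⇒ not provably equivalent.

NO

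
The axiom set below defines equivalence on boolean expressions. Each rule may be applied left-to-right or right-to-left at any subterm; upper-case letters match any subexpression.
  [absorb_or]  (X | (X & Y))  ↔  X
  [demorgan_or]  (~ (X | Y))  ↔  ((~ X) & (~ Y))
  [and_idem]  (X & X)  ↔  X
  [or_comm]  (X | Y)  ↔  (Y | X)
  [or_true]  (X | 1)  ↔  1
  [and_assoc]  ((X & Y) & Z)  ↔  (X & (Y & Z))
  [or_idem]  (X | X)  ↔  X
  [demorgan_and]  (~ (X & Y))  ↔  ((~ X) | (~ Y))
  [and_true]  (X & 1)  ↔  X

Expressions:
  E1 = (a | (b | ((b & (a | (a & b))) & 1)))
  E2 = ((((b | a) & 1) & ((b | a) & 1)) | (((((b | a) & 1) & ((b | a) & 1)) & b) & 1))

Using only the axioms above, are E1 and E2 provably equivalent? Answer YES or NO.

YES

1. [and_true →] ((b & (a | (a & b))) & 1)  →  (b & (a | (a & b)));  E1 = (a | (b | (b & (a | (a & b)))))
2. [absorb_or →] (a | (a & b))  →  a;  E1 = (a | (b | (b & a)))
3. [absorb_or →] (b | (b & a))  →  b;  E1 = (a | b)
4. [or_comm →] (a | b)  →  (b | a)
5. [and_idem ←] (b | a)  →  ((b | a) & (b | a))
6. [and_true ←] (b | a)  →  ((b | a) & 1);  E1 = (((b | a) & 1) & (b | a))
7. [and_true ←] (b | a)  →  ((b | a) & 1);  E1 = (((b | a) & 1) & ((b | a) & 1))
8. [absorb_or ←] (((b | a) & 1) & ((b | a) & 1))  →  ((((b | a) & 1) & ((b | a) & 1)) | ((((b | a) & 1) & ((b | a) & 1)) & b))
9. [and_true ←] ((((b | a) & 1) & ((b | a) & 1)) & b)  →  (((((b | a) & 1) & ((b | a) & 1)) & b) & 1);  this is E2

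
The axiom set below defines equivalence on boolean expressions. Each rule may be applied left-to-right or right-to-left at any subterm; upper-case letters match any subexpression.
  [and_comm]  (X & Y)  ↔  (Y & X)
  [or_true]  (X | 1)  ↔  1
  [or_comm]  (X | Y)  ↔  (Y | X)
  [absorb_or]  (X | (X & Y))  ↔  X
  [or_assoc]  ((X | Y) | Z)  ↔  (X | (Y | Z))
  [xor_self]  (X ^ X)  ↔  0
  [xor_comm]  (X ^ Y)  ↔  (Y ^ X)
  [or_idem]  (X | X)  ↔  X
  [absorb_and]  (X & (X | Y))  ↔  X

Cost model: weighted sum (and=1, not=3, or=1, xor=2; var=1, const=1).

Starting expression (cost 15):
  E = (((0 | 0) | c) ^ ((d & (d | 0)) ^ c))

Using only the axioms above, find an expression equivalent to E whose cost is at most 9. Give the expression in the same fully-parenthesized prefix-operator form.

((d ^ c) ^ (0 | c))   [cost 9]

(1) (0 | 0)  =[or_idem →]=  0    ⊢ ((0 | c) ^ ((d & (d | 0)) ^ c))
(2) ((0 | c) ^ ((d & (d | 0)) ^ c))  =[xor_comm →]=  (((d & (d | 0)) ^ c) ^ (0 | c))
(3) (d & (d | 0))  =[absorb_and →]=  d    ⊢ cost 9, within 9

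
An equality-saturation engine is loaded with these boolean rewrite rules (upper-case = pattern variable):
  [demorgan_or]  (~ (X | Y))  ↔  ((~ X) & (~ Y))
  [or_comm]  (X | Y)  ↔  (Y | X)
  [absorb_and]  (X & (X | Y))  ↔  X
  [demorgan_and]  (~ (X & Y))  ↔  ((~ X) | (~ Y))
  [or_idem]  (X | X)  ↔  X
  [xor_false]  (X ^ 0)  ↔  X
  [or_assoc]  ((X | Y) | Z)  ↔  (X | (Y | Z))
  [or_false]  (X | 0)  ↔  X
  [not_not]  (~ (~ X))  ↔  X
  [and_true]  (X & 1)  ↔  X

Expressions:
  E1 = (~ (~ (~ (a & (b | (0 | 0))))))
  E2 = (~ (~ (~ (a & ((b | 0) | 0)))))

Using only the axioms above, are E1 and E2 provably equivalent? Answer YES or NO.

YES

1. [or_idem →] (0 | 0)  →  0;  E1 = (~ (~ (~ (a & (b | 0)))))
2. [or_false →] (b | 0)  →  b;  E1 = (~ (~ (~ (a & b))))
3. [not_not →] (~ (~ (a & b)))  →  (a & b);  E1 = (~ (a & b))
4. [or_false ←] b  →  (b | 0);  E1 = (~ (a & (b | 0)))
5. [or_false ←] b  →  (b | 0);  E1 = (~ (a & ((b | 0) | 0)))
6. [not_not ←] (~ (a & ((b | 0) | 0)))  →  (~ (~ (~ (a & ((b | 0) | 0)))));  this is E2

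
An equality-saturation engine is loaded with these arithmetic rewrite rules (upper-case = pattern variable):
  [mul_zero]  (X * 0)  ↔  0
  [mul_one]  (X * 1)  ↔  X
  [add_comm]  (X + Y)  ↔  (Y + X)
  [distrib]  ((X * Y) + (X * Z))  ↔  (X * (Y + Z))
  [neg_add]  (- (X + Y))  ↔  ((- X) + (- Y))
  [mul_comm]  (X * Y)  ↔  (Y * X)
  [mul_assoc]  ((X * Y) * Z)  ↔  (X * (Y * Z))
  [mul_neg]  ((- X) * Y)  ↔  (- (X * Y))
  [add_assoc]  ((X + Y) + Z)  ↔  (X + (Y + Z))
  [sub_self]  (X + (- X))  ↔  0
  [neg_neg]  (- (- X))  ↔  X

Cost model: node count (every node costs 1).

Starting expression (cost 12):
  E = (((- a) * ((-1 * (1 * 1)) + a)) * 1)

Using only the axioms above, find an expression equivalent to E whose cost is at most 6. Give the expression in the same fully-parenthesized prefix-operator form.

((- a) * (-1 + a))   [cost 6]

1. [mul_one →] (1 * 1)  →  1;  E = (((- a) * ((-1 * 1) + a)) * 1)
2. [mul_one →] (((- a) * ((-1 * 1) + a)) * 1)  →  ((- a) * ((-1 * 1) + a))
3. [mul_one →] (-1 * 1)  →  -1;  cost 6 ≤ 6, done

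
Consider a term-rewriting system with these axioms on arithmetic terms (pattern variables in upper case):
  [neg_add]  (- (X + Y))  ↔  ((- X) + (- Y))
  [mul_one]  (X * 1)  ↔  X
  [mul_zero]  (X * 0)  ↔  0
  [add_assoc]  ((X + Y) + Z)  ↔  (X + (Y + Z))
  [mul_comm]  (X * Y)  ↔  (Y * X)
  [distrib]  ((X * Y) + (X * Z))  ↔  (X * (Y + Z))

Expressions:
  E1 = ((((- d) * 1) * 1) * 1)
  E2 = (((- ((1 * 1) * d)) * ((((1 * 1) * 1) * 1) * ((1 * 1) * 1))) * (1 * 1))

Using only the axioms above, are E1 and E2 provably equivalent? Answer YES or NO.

YES

1. [mul_one →] ((- d) * 1)  →  (- d);  E1 = (((- d) * 1) * 1)
2. [mul_one →] ((- d) * 1)  →  (- d);  E1 = ((- d) * 1)
3. [mul_one →] ((- d) * 1)  →  (- d)
4. [mul_one ←] d  →  (d * 1);  E1 = (- (d * 1))
5. [mul_one ←] (- (d * 1))  →  ((- (d * 1)) * 1)
6. [mul_one ←] 1  →  (1 * 1);  E1 = ((- (d * (1 * 1))) * 1)
7. [mul_one ←] (- (d * (1 * 1)))  →  ((- (d * (1 * 1))) * 1);  E1 = (((- (d * (1 * 1))) * 1) * 1)
8. [mul_one ←] 1  →  (1 * 1);  E1 = (((- (d * (1 * 1))) * (1 * 1)) * 1)
9. [mul_one ←] 1  →  (1 * 1);  E1 = (((- (d * (1 * 1))) * (1 * 1)) * (1 * 1))
10. [mul_one ←] 1  →  (1 * 1);  E1 = (((- (d * (1 * 1))) * ((1 * 1) * 1)) * (1 * 1))
11. [mul_one ←] 1  →  (1 * 1);  E1 = (((- (d * (1 * 1))) * ((1 * 1) * (1 * 1))) * (1 * 1))
12. [mul_one ←] 1  →  (1 * 1);  E1 = (((- (d * (1 * 1))) * (((1 * 1) * 1) * (1 * 1))) * (1 * 1))
13. [mul_one ←] (1 * 1)  →  ((1 * 1) * 1);  E1 = (((- (d * (1 * 1))) * (((1 * 1) * 1) * ((1 * 1) * 1))) * (1 * 1))
14. [mul_comm →] (d * (1 * 1))  →  ((1 * 1) * d);  E1 = (((- ((1 * 1) * d)) * (((1 * 1) * 1) * ((1 * 1) * 1))) * (1 * 1))
15. [mul_one ←] 1  →  (1 * 1);  this is E2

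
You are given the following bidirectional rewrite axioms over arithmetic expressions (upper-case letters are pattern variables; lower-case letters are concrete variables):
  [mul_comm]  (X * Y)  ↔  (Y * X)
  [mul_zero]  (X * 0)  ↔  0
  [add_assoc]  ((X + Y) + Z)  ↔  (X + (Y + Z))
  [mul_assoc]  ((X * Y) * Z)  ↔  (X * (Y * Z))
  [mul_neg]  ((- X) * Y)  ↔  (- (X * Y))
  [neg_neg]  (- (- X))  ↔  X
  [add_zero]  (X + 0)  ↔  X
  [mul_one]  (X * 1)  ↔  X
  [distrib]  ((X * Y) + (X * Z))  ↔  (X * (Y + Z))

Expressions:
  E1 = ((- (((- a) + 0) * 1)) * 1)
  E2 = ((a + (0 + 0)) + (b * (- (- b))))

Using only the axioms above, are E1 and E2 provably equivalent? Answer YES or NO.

All listed rules preserve value, hence provable equivalence implies equal values everywhere; look for a separating assignment.
a=0, b=1 gives E1 ↦ 0, E2 ↦ 1; values differ ⇒ not provably equivalent.

NO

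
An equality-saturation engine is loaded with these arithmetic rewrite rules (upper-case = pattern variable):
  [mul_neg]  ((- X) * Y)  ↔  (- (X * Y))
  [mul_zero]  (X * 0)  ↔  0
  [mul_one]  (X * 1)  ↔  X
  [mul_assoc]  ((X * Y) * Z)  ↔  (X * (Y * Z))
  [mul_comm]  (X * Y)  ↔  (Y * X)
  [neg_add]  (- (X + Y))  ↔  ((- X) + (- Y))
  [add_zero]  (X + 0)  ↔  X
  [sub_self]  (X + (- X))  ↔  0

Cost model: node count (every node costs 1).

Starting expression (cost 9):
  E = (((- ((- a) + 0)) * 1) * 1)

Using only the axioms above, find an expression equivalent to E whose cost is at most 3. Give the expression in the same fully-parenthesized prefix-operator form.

step 1: add_zero (→) rewrites ((- a) + 0) into (- a), now (((- (- a)) * 1) * 1)
step 2: mul_one (→) rewrites (((- (- a)) * 1) * 1) into ((- (- a)) * 1)
step 3: mul_one (→) rewrites ((- (- a)) * 1) into (- (- a)), reaching cost 3 (bound 3)

(- (- a))   [cost 3]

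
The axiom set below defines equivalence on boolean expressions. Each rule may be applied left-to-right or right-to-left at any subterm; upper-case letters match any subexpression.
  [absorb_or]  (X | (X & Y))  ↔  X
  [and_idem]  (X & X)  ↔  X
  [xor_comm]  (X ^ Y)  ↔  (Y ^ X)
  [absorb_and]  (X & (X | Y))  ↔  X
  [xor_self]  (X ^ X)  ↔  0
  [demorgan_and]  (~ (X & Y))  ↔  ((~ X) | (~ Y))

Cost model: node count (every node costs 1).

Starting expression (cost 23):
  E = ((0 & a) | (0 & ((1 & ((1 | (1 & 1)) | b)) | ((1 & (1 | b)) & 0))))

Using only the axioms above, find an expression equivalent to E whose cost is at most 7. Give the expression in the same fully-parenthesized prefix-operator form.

((0 & a) | (0 & 1))   [cost 7]

step 1: absorb_or (→) rewrites (1 | (1 & 1)) into 1, now ((0 & a) | (0 & ((1 & (1 | b)) | ((1 & (1 | b)) & 0))))
step 2: absorb_or (→) rewrites ((1 & (1 | b)) | ((1 & (1 | b)) & 0)) into (1 & (1 | b)), now ((0 & a) | (0 & (1 & (1 | b))))
step 3: absorb_and (→) rewrites (1 & (1 | b)) into 1, reaching cost 7 (bound 7)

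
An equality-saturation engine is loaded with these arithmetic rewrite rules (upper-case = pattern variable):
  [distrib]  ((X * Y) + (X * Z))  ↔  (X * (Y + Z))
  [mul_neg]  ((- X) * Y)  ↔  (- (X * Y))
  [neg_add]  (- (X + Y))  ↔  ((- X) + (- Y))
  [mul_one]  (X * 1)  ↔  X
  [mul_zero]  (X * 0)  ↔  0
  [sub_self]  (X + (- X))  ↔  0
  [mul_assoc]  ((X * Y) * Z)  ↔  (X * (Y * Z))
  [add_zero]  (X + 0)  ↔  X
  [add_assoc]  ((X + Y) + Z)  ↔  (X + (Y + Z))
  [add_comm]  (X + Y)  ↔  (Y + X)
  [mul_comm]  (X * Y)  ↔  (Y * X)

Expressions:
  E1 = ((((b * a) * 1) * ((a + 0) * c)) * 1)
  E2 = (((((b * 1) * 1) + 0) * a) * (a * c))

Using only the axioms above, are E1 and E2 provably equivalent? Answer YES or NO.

YES

step 1: add_zero (→) rewrites (a + 0) into a, now ((((b * a) * 1) * (a * c)) * 1)
step 2: mul_one (→) rewrites ((b * a) * 1) into (b * a), now (((b * a) * (a * c)) * 1)
step 3: mul_one (→) rewrites (((b * a) * (a * c)) * 1) into ((b * a) * (a * c))
step 4: mul_one (←) rewrites b into (b * 1), now (((b * 1) * a) * (a * c))
step 5: mul_one (←) rewrites (b * 1) into ((b * 1) * 1), now ((((b * 1) * 1) * a) * (a * c))
step 6: add_zero (←) rewrites ((b * 1) * 1) into (((b * 1) * 1) + 0), which is E2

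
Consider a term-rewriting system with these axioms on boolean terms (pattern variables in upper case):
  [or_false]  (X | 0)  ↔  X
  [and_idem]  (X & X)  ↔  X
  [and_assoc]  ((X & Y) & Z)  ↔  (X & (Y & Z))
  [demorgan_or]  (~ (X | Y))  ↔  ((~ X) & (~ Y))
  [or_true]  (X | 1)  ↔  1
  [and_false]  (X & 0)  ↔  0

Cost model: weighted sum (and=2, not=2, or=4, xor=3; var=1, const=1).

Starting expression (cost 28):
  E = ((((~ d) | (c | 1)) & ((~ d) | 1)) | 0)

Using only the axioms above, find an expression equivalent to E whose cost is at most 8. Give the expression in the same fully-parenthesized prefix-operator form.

((~ d) | 1)   [cost 8]

1. [or_true →] (c | 1)  →  1;  E = ((((~ d) | 1) & ((~ d) | 1)) | 0)
2. [and_idem →] (((~ d) | 1) & ((~ d) | 1))  →  ((~ d) | 1);  E = (((~ d) | 1) | 0)
3. [or_false →] (((~ d) | 1) | 0)  →  ((~ d) | 1);  cost 8 ≤ 8, done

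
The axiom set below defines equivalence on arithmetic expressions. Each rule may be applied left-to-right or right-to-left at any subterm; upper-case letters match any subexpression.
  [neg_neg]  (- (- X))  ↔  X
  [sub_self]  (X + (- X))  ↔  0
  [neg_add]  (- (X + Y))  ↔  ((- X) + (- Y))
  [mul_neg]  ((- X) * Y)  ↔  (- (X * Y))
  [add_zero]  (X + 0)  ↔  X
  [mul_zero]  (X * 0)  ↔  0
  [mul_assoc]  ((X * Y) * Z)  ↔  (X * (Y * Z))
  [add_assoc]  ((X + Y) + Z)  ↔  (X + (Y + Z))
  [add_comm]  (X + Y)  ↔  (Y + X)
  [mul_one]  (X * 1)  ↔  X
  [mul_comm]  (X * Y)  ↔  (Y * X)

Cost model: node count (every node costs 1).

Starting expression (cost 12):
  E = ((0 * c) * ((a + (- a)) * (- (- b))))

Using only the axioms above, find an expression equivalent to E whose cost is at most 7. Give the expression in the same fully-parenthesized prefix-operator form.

((0 * c) * (0 * b))   [cost 7]

(1) (- (- b))  =[neg_neg →]=  b    ⊢ ((0 * c) * ((a + (- a)) * b))
(2) (a + (- a))  =[sub_self →]=  0    ⊢ cost 7, within 7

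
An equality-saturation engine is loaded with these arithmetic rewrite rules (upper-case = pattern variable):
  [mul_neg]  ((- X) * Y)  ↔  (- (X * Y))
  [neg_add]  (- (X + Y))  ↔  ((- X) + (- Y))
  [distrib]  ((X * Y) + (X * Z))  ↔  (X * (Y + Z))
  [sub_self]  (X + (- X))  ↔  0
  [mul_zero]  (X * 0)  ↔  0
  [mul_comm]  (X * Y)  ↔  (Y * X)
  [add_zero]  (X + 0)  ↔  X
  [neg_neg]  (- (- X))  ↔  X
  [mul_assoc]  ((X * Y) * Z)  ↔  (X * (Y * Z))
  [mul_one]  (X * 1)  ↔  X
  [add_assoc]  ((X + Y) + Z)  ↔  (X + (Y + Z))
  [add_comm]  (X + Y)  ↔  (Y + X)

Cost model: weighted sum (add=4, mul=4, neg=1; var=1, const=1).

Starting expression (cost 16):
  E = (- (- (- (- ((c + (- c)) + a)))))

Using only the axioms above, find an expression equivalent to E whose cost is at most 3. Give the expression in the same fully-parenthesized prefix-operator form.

(- (- a))   [cost 3]

step 1: sub_self (→) rewrites (c + (- c)) into 0, now (- (- (- (- (0 + a)))))
step 2: add_comm (→) rewrites (0 + a) into (a + 0), now (- (- (- (- (a + 0)))))
step 3: neg_neg (→) rewrites (- (- (- (a + 0)))) into (- (a + 0)), now (- (- (a + 0)))
step 4: add_zero (→) rewrites (a + 0) into a, reaching cost 3 (bound 3)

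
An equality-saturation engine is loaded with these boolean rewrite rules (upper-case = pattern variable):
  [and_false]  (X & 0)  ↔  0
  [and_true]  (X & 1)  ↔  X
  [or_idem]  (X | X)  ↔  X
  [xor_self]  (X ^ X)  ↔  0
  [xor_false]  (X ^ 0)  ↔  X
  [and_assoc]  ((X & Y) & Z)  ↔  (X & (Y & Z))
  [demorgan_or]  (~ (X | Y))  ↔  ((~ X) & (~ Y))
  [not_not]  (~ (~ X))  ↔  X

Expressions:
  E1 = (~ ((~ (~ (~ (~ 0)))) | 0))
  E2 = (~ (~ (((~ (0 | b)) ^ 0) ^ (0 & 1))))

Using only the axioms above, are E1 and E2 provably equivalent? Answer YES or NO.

NO

All listed rules preserve value, hence provable equivalence implies equal values everywhere; look for a separating assignment.
b=1 gives E1 ↦ 1, E2 ↦ 0; values differ ⇒ not provably equivalent.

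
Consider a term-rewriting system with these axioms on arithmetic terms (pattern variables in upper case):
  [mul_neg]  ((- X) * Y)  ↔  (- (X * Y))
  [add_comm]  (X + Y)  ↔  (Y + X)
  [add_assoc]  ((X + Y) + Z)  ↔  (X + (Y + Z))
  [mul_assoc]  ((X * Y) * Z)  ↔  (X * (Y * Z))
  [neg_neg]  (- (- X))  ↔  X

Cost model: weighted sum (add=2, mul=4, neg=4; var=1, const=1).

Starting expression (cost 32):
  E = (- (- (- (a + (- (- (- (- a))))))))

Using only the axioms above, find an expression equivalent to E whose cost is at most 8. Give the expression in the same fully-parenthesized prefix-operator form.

1. [neg_neg →] (- (- (- (- a))))  →  (- (- a));  E = (- (- (- (a + (- (- a))))))
2. [neg_neg →] (- (- a))  →  a;  E = (- (- (- (a + a))))
3. [neg_neg →] (- (- (- (a + a))))  →  (- (a + a));  cost 8 ≤ 8, done

(- (a + a))   [cost 8]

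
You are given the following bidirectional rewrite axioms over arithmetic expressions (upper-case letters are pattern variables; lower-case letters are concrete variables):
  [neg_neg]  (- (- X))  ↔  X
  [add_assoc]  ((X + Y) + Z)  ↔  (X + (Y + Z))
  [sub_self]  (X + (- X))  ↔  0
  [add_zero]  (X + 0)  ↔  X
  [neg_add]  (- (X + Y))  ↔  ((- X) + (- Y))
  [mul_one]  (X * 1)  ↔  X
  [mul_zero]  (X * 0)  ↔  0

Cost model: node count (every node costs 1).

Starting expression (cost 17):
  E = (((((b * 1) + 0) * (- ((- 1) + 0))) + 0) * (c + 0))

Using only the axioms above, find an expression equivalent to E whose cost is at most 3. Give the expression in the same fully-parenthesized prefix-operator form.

step 1: add_zero (→) rewrites ((- 1) + 0) into (- 1), now (((((b * 1) + 0) * (- (- 1))) + 0) * (c + 0))
step 2: add_zero (→) rewrites ((((b * 1) + 0) * (- (- 1))) + 0) into (((b * 1) + 0) * (- (- 1))), now ((((b * 1) + 0) * (- (- 1))) * (c + 0))
step 3: mul_one (→) rewrites (b * 1) into b, now (((b + 0) * (- (- 1))) * (c + 0))
step 4: add_zero (→) rewrites (c + 0) into c, now (((b + 0) * (- (- 1))) * c)
step 5: neg_neg (→) rewrites (- (- 1)) into 1, now (((b + 0) * 1) * c)
step 6: mul_one (→) rewrites ((b + 0) * 1) into (b + 0), now ((b + 0) * c)
step 7: add_zero (→) rewrites (b + 0) into b, reaching cost 3 (bound 3)

(b * c)   [cost 3]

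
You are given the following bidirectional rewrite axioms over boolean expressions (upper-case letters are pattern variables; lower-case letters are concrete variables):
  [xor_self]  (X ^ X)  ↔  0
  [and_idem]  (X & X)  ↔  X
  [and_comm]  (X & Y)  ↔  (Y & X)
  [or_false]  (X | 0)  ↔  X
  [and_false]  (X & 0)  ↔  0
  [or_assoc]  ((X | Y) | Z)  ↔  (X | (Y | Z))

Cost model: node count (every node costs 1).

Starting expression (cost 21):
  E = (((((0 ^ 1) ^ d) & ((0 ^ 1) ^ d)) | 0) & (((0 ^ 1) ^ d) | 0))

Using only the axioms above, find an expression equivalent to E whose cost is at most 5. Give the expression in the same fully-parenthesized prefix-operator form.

1. [and_idem →] (((0 ^ 1) ^ d) & ((0 ^ 1) ^ d))  →  ((0 ^ 1) ^ d);  E = ((((0 ^ 1) ^ d) | 0) & (((0 ^ 1) ^ d) | 0))
2. [and_idem →] ((((0 ^ 1) ^ d) | 0) & (((0 ^ 1) ^ d) | 0))  →  (((0 ^ 1) ^ d) | 0)
3. [or_false →] (((0 ^ 1) ^ d) | 0)  →  ((0 ^ 1) ^ d);  cost 5 ≤ 5, done

((0 ^ 1) ^ d)   [cost 5]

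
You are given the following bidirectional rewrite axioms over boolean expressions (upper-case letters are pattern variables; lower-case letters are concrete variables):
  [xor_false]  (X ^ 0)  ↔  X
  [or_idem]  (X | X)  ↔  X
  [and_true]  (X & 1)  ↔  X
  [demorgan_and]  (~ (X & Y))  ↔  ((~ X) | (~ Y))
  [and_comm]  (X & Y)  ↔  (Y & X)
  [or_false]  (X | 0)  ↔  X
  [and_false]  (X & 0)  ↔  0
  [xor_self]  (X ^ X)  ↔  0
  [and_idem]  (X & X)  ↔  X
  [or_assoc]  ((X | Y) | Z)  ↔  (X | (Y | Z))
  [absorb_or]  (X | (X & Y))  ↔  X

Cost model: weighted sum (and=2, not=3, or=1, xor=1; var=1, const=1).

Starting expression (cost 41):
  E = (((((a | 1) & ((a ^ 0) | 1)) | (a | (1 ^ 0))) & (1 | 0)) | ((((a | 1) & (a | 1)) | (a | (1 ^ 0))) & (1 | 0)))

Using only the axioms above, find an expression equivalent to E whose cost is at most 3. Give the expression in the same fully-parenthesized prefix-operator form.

step 1: xor_false (→) rewrites (a ^ 0) into a, now (((((a | 1) & (a | 1)) | (a | (1 ^ 0))) & (1 | 0)) | ((((a | 1) & (a | 1)) | (a | (1 ^ 0))) & (1 | 0)))
step 2: or_idem (→) rewrites (((((a | 1) & (a | 1)) | (a | (1 ^ 0))) & (1 | 0)) | ((((a | 1) & (a | 1)) | (a | (1 ^ 0))) & (1 | 0))) into ((((a | 1) & (a | 1)) | (a | (1 ^ 0))) & (1 | 0))
step 3: or_false (→) rewrites (1 | 0) into 1, now ((((a | 1) & (a | 1)) | (a | (1 ^ 0))) & 1)
step 4: xor_false (→) rewrites (1 ^ 0) into 1, now ((((a | 1) & (a | 1)) | (a | 1)) & 1)
step 5: and_idem (→) rewrites ((a | 1) & (a | 1)) into (a | 1), now (((a | 1) | (a | 1)) & 1)
step 6: or_idem (→) rewrites ((a | 1) | (a | 1)) into (a | 1), now ((a | 1) & 1)
step 7: and_true (→) rewrites ((a | 1) & 1) into (a | 1), reaching cost 3 (bound 3)

(a | 1)   [cost 3]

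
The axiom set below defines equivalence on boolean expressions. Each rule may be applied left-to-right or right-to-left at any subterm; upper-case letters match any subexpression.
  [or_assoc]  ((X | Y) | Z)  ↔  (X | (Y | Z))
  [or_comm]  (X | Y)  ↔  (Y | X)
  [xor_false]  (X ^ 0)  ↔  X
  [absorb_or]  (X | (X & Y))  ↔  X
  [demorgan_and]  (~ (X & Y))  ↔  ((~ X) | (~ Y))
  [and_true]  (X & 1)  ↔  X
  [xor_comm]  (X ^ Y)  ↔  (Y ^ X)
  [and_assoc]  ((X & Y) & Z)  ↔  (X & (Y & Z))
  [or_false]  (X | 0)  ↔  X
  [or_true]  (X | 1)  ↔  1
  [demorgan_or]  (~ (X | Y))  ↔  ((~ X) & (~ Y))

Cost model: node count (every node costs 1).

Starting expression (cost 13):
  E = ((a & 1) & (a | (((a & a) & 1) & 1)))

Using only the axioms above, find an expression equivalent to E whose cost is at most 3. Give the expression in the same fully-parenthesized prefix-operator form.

1. [and_true →] ((a & a) & 1)  →  (a & a);  E = ((a & 1) & (a | ((a & a) & 1)))
2. [and_true →] (a & 1)  →  a;  E = (a & (a | ((a & a) & 1)))
3. [and_assoc →] ((a & a) & 1)  →  (a & (a & 1));  E = (a & (a | (a & (a & 1))))
4. [and_true →] (a & 1)  →  a;  E = (a & (a | (a & a)))
5. [absorb_or →] (a | (a & a))  →  a;  cost 3 ≤ 3, done

(a & a)   [cost 3]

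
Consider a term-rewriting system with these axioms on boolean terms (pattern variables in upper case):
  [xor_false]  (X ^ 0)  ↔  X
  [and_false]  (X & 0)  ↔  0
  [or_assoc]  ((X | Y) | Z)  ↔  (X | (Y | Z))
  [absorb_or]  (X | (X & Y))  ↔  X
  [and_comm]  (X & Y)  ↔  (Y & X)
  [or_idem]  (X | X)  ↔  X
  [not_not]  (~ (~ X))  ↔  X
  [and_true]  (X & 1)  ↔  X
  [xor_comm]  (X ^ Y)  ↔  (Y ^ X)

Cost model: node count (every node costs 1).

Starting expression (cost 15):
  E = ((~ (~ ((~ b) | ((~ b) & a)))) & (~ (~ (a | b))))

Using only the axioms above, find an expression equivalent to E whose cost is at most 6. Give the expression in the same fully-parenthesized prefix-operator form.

step 1: not_not (→) rewrites (~ (~ (a | b))) into (a | b), now ((~ (~ ((~ b) | ((~ b) & a)))) & (a | b))
step 2: absorb_or (→) rewrites ((~ b) | ((~ b) & a)) into (~ b), now ((~ (~ (~ b))) & (a | b))
step 3: not_not (→) rewrites (~ (~ (~ b))) into (~ b), reaching cost 6 (bound 6)

((~ b) & (a | b))   [cost 6]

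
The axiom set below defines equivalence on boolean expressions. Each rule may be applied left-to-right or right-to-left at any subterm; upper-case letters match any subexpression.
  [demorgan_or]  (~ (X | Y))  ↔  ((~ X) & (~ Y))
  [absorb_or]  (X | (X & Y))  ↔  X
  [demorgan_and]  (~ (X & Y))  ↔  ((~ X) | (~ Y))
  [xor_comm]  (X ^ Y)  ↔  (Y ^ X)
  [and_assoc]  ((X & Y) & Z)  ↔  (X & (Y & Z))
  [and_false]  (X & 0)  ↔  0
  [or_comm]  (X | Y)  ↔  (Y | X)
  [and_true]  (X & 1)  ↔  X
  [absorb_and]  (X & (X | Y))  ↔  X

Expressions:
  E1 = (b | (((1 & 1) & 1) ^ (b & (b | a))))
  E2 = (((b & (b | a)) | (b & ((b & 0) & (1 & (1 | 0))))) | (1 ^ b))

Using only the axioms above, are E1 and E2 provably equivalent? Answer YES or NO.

YES

1. [and_true →] (1 & 1)  →  1;  E1 = (b | ((1 & 1) ^ (b & (b | a))))
2. [absorb_and →] (b & (b | a))  →  b;  E1 = (b | ((1 & 1) ^ b))
3. [and_true →] (1 & 1)  →  1;  E1 = (b | (1 ^ b))
4. [absorb_or ←] b  →  (b | (b & 0));  E1 = ((b | (b & 0)) | (1 ^ b))
5. [and_false ←] 0  →  (b & 0);  E1 = ((b | (b & (b & 0))) | (1 ^ b))
6. [and_true ←] (b & 0)  →  ((b & 0) & 1);  E1 = ((b | (b & ((b & 0) & 1))) | (1 ^ b))
7. [absorb_and ←] b  →  (b & (b | a));  E1 = (((b & (b | a)) | (b & ((b & 0) & 1))) | (1 ^ b))
8. [absorb_and ←] 1  →  (1 & (1 | 0));  this is E2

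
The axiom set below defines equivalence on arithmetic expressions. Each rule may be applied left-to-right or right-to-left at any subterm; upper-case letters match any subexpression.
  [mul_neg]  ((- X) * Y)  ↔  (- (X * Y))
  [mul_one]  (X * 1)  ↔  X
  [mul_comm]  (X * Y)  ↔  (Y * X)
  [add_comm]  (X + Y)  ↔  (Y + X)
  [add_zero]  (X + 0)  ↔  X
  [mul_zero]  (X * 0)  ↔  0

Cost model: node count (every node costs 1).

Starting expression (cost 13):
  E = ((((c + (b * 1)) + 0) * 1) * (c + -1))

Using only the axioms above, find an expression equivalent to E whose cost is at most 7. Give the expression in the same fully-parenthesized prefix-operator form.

1. [add_zero →] ((c + (b * 1)) + 0)  →  (c + (b * 1));  E = (((c + (b * 1)) * 1) * (c + -1))
2. [mul_one →] ((c + (b * 1)) * 1)  →  (c + (b * 1));  E = ((c + (b * 1)) * (c + -1))
3. [mul_one →] (b * 1)  →  b;  cost 7 ≤ 7, done

((c + b) * (c + -1))   [cost 7]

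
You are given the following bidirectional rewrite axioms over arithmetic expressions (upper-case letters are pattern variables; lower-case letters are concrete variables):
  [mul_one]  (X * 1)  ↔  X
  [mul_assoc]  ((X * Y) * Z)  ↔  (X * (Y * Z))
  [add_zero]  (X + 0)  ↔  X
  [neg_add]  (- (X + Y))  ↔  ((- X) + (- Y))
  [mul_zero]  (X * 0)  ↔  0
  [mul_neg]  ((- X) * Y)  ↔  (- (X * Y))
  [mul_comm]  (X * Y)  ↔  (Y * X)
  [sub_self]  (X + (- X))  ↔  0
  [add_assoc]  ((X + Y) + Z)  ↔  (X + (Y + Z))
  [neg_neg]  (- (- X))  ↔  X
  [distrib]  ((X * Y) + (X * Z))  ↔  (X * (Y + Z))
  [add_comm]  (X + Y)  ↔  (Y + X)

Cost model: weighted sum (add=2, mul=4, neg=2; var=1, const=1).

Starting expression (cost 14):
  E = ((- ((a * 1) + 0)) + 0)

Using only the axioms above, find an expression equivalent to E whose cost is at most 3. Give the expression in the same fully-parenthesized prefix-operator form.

(1) (a * 1)  =[mul_one →]=  a    ⊢ ((- (a + 0)) + 0)
(2) ((- (a + 0)) + 0)  =[add_zero →]=  (- (a + 0))
(3) (a + 0)  =[add_zero →]=  a    ⊢ cost 3, within 3

(- a)   [cost 3]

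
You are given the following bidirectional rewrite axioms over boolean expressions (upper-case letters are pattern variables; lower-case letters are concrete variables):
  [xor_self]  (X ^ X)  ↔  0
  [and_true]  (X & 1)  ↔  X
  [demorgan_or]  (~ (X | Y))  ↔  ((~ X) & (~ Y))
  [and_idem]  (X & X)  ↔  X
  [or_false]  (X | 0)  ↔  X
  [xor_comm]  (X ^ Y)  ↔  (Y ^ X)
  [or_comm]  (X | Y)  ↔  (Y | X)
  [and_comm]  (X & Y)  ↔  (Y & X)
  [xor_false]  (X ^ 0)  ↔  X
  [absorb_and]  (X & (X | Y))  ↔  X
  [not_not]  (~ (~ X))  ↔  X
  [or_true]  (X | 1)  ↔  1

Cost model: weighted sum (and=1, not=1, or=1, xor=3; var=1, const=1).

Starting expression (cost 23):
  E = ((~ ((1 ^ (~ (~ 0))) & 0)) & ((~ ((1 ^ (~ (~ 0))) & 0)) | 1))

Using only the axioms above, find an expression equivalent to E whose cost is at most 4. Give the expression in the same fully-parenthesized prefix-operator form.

(~ (1 & 0))   [cost 4]

step 1: absorb_and (→) rewrites ((~ ((1 ^ (~ (~ 0))) & 0)) & ((~ ((1 ^ (~ (~ 0))) & 0)) | 1)) into (~ ((1 ^ (~ (~ 0))) & 0))
step 2: not_not (→) rewrites (~ (~ 0)) into 0, now (~ ((1 ^ 0) & 0))
step 3: xor_false (→) rewrites (1 ^ 0) into 1, reaching cost 4 (bound 4)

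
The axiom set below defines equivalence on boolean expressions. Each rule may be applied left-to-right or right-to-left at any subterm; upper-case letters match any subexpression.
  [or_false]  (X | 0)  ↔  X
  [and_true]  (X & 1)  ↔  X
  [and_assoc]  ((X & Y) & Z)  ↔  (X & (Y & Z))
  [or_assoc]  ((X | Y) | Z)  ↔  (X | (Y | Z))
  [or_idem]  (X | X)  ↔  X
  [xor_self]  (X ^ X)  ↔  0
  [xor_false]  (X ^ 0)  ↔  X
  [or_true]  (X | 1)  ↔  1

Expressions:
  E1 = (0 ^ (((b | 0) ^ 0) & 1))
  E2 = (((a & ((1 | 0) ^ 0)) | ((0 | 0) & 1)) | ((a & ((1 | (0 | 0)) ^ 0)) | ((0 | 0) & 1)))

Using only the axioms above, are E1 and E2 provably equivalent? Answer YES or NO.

All listed rules preserve value, hence provable equivalence implies equal values everywhere; look for a separating assignment.
a=0, b=1 gives E1 ↦ 1, E2 ↦ 0; values differ ⇒ not provably equivalent.

NO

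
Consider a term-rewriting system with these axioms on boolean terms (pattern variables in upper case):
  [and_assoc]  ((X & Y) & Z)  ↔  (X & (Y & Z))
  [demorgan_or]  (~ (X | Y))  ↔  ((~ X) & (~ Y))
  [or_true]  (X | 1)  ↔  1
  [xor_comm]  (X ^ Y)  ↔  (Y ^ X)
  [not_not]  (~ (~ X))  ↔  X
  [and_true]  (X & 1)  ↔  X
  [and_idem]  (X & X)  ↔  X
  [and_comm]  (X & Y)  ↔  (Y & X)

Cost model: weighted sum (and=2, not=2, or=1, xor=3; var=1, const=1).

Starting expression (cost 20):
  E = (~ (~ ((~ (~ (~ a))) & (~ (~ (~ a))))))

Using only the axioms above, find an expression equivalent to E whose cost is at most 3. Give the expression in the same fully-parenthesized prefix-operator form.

(~ a)   [cost 3]

step 1: and_idem (→) rewrites ((~ (~ (~ a))) & (~ (~ (~ a)))) into (~ (~ (~ a))), now (~ (~ (~ (~ (~ a)))))
step 2: not_not (→) rewrites (~ (~ a)) into a, now (~ (~ (~ a)))
step 3: not_not (→) rewrites (~ (~ (~ a))) into (~ a), reaching cost 3 (bound 3)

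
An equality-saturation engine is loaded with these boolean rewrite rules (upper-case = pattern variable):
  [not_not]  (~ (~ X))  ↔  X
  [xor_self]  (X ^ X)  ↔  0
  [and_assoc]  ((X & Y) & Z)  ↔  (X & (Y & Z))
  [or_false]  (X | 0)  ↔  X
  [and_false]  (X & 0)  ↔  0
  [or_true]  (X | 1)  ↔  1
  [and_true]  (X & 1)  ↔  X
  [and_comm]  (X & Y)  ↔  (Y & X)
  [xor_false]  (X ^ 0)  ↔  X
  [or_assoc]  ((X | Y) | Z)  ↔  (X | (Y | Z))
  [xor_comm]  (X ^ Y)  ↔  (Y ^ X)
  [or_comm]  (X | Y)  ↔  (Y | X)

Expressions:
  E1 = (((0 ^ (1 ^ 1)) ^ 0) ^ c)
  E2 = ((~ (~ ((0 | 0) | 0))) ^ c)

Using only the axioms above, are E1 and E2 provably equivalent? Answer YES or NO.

step 1: xor_false (→) rewrites ((0 ^ (1 ^ 1)) ^ 0) into (0 ^ (1 ^ 1)), now ((0 ^ (1 ^ 1)) ^ c)
step 2: xor_self (→) rewrites (1 ^ 1) into 0, now ((0 ^ 0) ^ c)
step 3: xor_self (→) rewrites (0 ^ 0) into 0, now (0 ^ c)
step 4: or_false (←) rewrites 0 into (0 | 0), now ((0 | 0) ^ c)
step 5: or_false (←) rewrites (0 | 0) into ((0 | 0) | 0), now (((0 | 0) | 0) ^ c)
step 6: not_not (←) rewrites ((0 | 0) | 0) into (~ (~ ((0 | 0) | 0))), which is E2

YES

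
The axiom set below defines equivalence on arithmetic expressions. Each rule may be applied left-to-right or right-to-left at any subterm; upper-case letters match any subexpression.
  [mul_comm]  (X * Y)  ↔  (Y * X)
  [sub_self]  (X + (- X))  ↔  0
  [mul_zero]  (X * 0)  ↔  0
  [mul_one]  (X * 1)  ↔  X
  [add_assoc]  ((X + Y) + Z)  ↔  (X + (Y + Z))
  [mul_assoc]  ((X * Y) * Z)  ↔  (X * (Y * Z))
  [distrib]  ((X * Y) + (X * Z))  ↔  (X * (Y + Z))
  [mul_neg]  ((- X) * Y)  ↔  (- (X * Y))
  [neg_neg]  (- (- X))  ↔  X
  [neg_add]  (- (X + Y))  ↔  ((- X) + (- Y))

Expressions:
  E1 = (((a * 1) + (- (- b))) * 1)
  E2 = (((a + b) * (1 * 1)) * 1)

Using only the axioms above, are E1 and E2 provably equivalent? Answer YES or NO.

step 1: mul_one (→) rewrites (a * 1) into a, now ((a + (- (- b))) * 1)
step 2: mul_one (→) rewrites ((a + (- (- b))) * 1) into (a + (- (- b)))
step 3: neg_neg (→) rewrites (- (- b)) into b, now (a + b)
step 4: mul_one (←) rewrites (a + b) into ((a + b) * 1)
step 5: mul_one (←) rewrites ((a + b) * 1) into (((a + b) * 1) * 1)
step 6: mul_one (←) rewrites 1 into (1 * 1), which is E2

YES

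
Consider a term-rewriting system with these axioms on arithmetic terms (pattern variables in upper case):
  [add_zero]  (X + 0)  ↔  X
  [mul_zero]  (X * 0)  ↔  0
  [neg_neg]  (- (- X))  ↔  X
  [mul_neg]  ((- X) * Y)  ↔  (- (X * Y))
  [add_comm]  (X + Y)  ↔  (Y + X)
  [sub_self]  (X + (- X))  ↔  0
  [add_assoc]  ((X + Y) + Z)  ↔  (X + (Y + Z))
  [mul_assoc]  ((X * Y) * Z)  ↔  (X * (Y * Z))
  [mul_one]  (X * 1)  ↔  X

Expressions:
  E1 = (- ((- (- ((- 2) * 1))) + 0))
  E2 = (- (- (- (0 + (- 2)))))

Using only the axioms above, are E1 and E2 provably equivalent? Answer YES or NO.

step 1: add_zero (→) rewrites ((- (- ((- 2) * 1))) + 0) into (- (- ((- 2) * 1))), now (- (- (- ((- 2) * 1))))
step 2: mul_one (→) rewrites ((- 2) * 1) into (- 2), now (- (- (- (- 2))))
step 3: neg_neg (→) rewrites (- (- 2)) into 2, now (- (- 2))
step 4: add_zero (←) rewrites (- 2) into ((- 2) + 0), now (- ((- 2) + 0))
step 5: add_comm (→) rewrites ((- 2) + 0) into (0 + (- 2)), now (- (0 + (- 2)))
step 6: neg_neg (←) rewrites (- (0 + (- 2))) into (- (- (- (0 + (- 2))))), which is E2

YES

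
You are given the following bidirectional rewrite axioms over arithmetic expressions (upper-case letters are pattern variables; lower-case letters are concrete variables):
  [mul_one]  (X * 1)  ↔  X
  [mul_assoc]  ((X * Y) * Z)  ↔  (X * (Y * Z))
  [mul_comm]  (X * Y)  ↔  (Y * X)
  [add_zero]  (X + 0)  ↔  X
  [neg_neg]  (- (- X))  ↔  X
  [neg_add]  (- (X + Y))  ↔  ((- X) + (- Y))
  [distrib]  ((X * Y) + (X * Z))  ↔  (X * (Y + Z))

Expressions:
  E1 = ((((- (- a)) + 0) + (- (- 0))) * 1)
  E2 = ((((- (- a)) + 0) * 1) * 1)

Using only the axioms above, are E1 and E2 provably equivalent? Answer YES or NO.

step 1: mul_one (→) rewrites ((((- (- a)) + 0) + (- (- 0))) * 1) into (((- (- a)) + 0) + (- (- 0)))
step 2: neg_neg (→) rewrites (- (- 0)) into 0, now (((- (- a)) + 0) + 0)
step 3: add_zero (→) rewrites ((- (- a)) + 0) into (- (- a)), now ((- (- a)) + 0)
step 4: add_zero (→) rewrites ((- (- a)) + 0) into (- (- a))
step 5: mul_one (←) rewrites (- (- a)) into ((- (- a)) * 1)
step 6: add_zero (←) rewrites (- (- a)) into ((- (- a)) + 0), now (((- (- a)) + 0) * 1)
step 7: mul_one (←) rewrites ((- (- a)) + 0) into (((- (- a)) + 0) * 1), which is E2

YES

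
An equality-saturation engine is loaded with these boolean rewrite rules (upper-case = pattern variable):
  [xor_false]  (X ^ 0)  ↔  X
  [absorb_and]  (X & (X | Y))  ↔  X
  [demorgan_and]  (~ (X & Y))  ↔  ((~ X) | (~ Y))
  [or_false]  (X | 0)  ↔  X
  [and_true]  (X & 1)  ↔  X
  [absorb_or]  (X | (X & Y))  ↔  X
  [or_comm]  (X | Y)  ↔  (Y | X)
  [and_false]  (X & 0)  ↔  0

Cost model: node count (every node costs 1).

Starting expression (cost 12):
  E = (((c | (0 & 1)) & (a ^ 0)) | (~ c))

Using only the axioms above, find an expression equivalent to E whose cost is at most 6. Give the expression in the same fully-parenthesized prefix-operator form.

((c & a) | (~ c))   [cost 6]

1. [and_true →] (0 & 1)  →  0;  E = (((c | 0) & (a ^ 0)) | (~ c))
2. [or_false →] (c | 0)  →  c;  E = ((c & (a ^ 0)) | (~ c))
3. [xor_false →] (a ^ 0)  →  a;  cost 6 ≤ 6, done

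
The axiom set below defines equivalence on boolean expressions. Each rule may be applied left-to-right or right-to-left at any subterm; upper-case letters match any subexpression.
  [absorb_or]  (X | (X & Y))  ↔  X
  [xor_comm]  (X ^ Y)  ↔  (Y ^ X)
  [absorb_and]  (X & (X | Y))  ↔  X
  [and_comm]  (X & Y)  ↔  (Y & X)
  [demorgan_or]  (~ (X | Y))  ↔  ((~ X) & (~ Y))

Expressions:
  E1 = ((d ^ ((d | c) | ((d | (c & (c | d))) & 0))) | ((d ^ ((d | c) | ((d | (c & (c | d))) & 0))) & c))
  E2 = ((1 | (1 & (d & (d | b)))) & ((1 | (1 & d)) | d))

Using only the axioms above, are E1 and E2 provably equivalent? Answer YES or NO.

Every axiom is a valid identity, so a rewrite proof would force E1 and E2 to agree under every assignment.
At b=0, c=0, d=0: E1 = 0 but E2 = 1; they differ, so no derivation exists.

NO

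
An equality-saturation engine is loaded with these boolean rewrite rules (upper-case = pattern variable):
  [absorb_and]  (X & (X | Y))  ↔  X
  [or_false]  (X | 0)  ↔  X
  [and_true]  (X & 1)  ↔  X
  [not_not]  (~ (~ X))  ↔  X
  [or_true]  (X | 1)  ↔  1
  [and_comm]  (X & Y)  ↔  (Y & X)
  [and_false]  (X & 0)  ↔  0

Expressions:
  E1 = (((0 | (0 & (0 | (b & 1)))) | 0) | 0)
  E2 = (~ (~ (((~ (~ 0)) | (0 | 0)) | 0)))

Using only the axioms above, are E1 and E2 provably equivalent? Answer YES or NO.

step 1: and_true (→) rewrites (b & 1) into b, now (((0 | (0 & (0 | b))) | 0) | 0)
step 2: absorb_and (→) rewrites (0 & (0 | b)) into 0, now (((0 | 0) | 0) | 0)
step 3: or_false (→) rewrites (((0 | 0) | 0) | 0) into ((0 | 0) | 0)
step 4: not_not (←) rewrites 0 into (~ (~ 0)), now (((~ (~ 0)) | 0) | 0)
step 5: not_not (←) rewrites (((~ (~ 0)) | 0) | 0) into (~ (~ (((~ (~ 0)) | 0) | 0)))
step 6: or_false (←) rewrites 0 into (0 | 0), which is E2

YES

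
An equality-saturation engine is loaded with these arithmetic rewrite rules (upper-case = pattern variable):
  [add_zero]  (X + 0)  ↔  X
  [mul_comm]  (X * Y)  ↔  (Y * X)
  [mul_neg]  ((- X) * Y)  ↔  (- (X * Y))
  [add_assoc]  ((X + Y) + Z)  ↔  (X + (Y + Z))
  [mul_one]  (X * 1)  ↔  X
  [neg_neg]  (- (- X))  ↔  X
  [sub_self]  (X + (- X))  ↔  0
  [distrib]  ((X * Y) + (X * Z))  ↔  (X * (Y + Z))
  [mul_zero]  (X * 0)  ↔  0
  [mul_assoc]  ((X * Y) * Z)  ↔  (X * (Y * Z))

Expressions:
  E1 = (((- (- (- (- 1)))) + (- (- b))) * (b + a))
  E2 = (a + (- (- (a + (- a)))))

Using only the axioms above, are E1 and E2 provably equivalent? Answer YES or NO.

The axioms are sound identities: if E1 ↔* E2 then E1 and E2 evaluate identically under any assignment.
Under a=0, b=1: E1 evaluates to 2, E2 to 0. Distinct ⇒ no rewrite sequence connects them.

NO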